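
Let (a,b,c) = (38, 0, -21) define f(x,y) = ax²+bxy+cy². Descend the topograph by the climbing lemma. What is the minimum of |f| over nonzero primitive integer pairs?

descent: ρ → (-21,42,17)  [lands on river]
river: ρ → (17,26,-37)
river: ρ → (-37,48,6)
river: ρ → (6,48,-37)
river: ρ → (-37,26,17)
river: ρ → (17,42,-21)
closes: descent 1, river 6
min |a| on river = 6

6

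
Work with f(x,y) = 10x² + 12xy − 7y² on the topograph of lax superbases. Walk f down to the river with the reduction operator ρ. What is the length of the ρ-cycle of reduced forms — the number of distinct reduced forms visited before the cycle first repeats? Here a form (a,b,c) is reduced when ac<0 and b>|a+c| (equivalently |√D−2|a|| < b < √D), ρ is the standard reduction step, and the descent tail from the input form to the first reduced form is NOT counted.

D = 424, ⌊√D⌋ = 20
river: ρ → (-7,16,6)
river: ρ → (6,20,-1)
river: ρ → (-1,20,6)
river: ρ → (6,16,-7)
river: ρ → (-7,12,10)
river: ρ → (10,8,-9)
river: ρ → (-9,10,9)
river: ρ → (9,8,-10)
river: ρ → (-10,12,7)
river: ρ → (7,16,-6)
river: ρ → (-6,20,1)
river: ρ → (1,20,-6)
river: ρ → (-6,16,7)
river: ρ → (7,12,-10)
river: ρ → (-10,8,9)
river: ρ → (9,10,-9)
river: ρ → (-9,8,10)
river: ρ → (10,12,-7)
ρ-cycle length = 18 (tail of 0 descent steps not counted)

18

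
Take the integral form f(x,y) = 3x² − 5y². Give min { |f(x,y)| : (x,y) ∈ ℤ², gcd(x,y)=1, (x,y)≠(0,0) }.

descent: ρ → (-5,0,3)
descent: ρ → (3,6,-2)  [lands on river]
river: ρ → (-2,6,3)
closes: descent 2, river 2
min |a| on river = 2

2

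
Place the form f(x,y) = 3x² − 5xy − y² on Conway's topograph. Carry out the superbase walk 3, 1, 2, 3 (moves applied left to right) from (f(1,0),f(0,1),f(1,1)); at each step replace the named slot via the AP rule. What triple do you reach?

start (3,-1,-3) = (f(1,0),f(0,1),f(1,1))
replace slot 3: 2·(3+(-1)) − (-3) = 7 → (3,-1,7)
replace slot 1: 2·((-1)+7) − 3 = 9 → (9,-1,7)
replace slot 2: 2·(9+7) − (-1) = 33 → (9,33,7)
replace slot 3: 2·(9+33) − 7 = 77 → (9,33,77)

9,33,77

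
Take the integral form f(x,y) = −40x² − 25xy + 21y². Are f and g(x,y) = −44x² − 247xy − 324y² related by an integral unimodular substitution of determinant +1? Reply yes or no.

D₁ = 3985, D₂ = 3985
river cycle of f (length 86): (21, 25, -40), (-40, 55, 6), (6, 53, -49), (-49, 45, 10), (10, 55, -24), (-24, 41, 24), (24, 55, -10), (-10, 45, 49), (49, 53, -6), (-6, 55, 40), … (76 more)
river cycle of g (length 86): (21, 25, -40), (-40, 55, 6), (6, 53, -49), (-49, 45, 10), (10, 55, -24), (-24, 41, 24), (24, 55, -10), (-10, 45, 49), (49, 53, -6), (-6, 55, 40), … (76 more)
cycles coincide ⇒ equivalent

yes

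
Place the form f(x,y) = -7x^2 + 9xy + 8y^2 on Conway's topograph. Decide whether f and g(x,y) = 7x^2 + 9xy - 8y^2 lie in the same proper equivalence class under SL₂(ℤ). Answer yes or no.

D₁ = 305, D₂ = 305
river cycle of f (length 8): (8, 7, -8), (-8, 9, 7), (7, 5, -10), (-10, 15, 2), (2, 17, -2), (-2, 15, 10), (10, 5, -7), (-7, 9, 8)
river cycle of g (length 8): (-8, 7, 8), (8, 9, -7), (-7, 5, 10), (10, 15, -2), (-2, 17, 2), (2, 15, -10), (-10, 5, 7), (7, 9, -8)
cycles differ ⇒ inequivalent

no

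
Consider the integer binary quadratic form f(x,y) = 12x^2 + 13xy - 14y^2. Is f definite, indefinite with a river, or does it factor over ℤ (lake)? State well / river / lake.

D = b²−4ac = 13² − 4·12·(-14) = 841
D = 29² is a perfect square ⇒ form factors over ℤ ⇒ lakes

lake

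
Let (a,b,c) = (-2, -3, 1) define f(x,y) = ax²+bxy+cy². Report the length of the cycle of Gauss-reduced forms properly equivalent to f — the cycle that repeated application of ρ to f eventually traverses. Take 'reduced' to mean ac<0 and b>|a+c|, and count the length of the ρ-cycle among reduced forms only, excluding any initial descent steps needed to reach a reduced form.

D = 17, ⌊√D⌋ = 4
descent: ρ → (1,3,-2)  [lands on river]
river: ρ → (-2,1,2)
river: ρ → (2,3,-1)
river: ρ → (-1,3,2)
river: ρ → (2,1,-2)
river: ρ → (-2,3,1)
ρ-cycle length = 6 (tail of 1 descent step not counted)

6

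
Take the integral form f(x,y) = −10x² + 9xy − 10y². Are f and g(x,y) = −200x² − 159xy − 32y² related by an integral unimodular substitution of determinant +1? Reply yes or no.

D₁ = -319, D₂ = -319
f is negative-definite; reduce −f:
−f: flip: (10,-9,10)→(10,9,10)
−f: reduced (well bottom): (10,9,10) with a≤c, −a<b≤a
flip sign back: reduced form of f is (-10,-9,-10)
g is negative-definite; reduce −g:
−g: flip: (200,159,32)→(32,-159,200)
−g: translate: b→-31 (≡-159 mod 64), so (32,-159,200)→(32,-31,10)
−g: flip: (32,-31,10)→(10,31,32)
−g: translate: b→-9 (≡31 mod 20), so (10,31,32)→(10,-9,10)
−g: flip: (10,-9,10)→(10,9,10)
−g: reduced (well bottom): (10,9,10) with a≤c, −a<b≤a
flip sign back: reduced form of g is (-10,-9,-10)
reduced forms (-10, -9, -10) vs (-10, -9, -10) ⇒ equivalent

yes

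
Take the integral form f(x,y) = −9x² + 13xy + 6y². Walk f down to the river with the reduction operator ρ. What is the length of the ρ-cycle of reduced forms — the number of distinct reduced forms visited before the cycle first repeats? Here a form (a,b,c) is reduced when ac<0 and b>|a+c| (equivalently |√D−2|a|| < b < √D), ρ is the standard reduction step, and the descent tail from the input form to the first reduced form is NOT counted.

D = 385, ⌊√D⌋ = 19
river: ρ → (6,11,-11)
river: ρ → (-11,11,6)
river: ρ → (6,13,-9)
river: ρ → (-9,5,10)
river: ρ → (10,15,-4)
river: ρ → (-4,17,6)
river: ρ → (6,19,-1)
river: ρ → (-1,19,6)
river: ρ → (6,17,-4)
river: ρ → (-4,15,10)
river: ρ → (10,5,-9)
river: ρ → (-9,13,6)
ρ-cycle length = 12 (tail of 0 descent steps not counted)

12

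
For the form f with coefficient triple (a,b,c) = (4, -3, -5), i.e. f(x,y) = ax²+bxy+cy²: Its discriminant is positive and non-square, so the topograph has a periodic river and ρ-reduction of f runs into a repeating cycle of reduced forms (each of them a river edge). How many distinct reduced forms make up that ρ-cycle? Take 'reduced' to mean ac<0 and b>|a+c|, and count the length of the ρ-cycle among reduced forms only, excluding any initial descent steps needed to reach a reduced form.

D = 89, ⌊√D⌋ = 9
descent: ρ → (-5,3,4)  [lands on river]
river: ρ → (4,5,-4)
river: ρ → (-4,3,5)
river: ρ → (5,7,-2)
river: ρ → (-2,9,1)
river: ρ → (1,9,-2)
river: ρ → (-2,7,5)
river: ρ → (5,3,-4)
river: ρ → (-4,5,4)
river: ρ → (4,3,-5)
river: ρ → (-5,7,2)
river: ρ → (2,9,-1)
river: ρ → (-1,9,2)
river: ρ → (2,7,-5)
ρ-cycle length = 14 (tail of 1 descent step not counted)

14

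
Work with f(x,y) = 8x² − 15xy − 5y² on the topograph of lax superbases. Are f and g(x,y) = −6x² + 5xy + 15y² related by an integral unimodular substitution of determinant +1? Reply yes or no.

D₁ = 385, D₂ = 385
river cycle of f (length 10): (-5, 15, 8), (8, 17, -3), (-3, 19, 2), (2, 17, -12), (-12, 7, 7), (7, 7, -12), (-12, 17, 2), (2, 19, -3), (-3, 17, 8), (8, 15, -5)
river cycle of g (length 12): (-6, 17, 4), (4, 15, -10), (-10, 5, 9), (9, 13, -6), (-6, 11, 11), (11, 11, -6), (-6, 13, 9), (9, 5, -10), (-10, 15, 4), (4, 17, -6), … (2 more)
cycles differ ⇒ inequivalent

no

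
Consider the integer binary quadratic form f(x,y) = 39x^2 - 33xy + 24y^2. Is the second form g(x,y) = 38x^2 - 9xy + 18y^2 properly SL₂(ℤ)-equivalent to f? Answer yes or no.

D₁ = -2655, D₂ = -2655
f: flip: (39,-33,24)→(24,33,39)
f: translate: b→-15 (≡33 mod 48), so (24,33,39)→(24,-15,30)
f: reduced (well bottom): (24,-15,30) with a≤c, −a<b≤a
g: flip: (38,-9,18)→(18,9,38)
g: reduced (well bottom): (18,9,38) with a≤c, −a<b≤a
reduced forms (24, -15, 30) vs (18, 9, 38) ⇒ inequivalent

no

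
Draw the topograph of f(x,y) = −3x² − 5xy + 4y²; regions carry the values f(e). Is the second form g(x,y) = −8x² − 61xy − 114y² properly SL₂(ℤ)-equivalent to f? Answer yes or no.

D₁ = 73, D₂ = 73
river cycle of f (length 18): (4, 5, -3), (-3, 7, 2), (2, 5, -6), (-6, 7, 1), (1, 7, -6), (-6, 5, 2), (2, 7, -3), (-3, 5, 4), (4, 3, -4), (-4, 5, 3), … (8 more)
river cycle of g (length 18): (2, 5, -6), (-6, 7, 1), (1, 7, -6), (-6, 5, 2), (2, 7, -3), (-3, 5, 4), (4, 3, -4), (-4, 5, 3), (3, 7, -2), (-2, 5, 6), … (8 more)
cycles coincide ⇒ equivalent

yes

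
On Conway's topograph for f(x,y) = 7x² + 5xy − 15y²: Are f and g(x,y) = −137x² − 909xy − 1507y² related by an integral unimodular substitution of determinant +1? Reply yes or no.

D₁ = 445, D₂ = 445
river cycle of f (length 6): (7, 19, -3), (-3, 17, 13), (13, 9, -7), (-7, 19, 3), (3, 17, -13), (-13, 9, 7)
river cycle of g (length 6): (-13, 9, 7), (7, 19, -3), (-3, 17, 13), (13, 9, -7), (-7, 19, 3), (3, 17, -13)
cycles coincide ⇒ equivalent

yes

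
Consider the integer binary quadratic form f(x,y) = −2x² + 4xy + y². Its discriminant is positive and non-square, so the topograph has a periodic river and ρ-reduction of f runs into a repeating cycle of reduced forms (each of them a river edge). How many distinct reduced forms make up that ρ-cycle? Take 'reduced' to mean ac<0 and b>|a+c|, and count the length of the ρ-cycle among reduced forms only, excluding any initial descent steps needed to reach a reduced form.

D = 24, ⌊√D⌋ = 4
river: ρ → (1,4,-2)
river: ρ → (-2,4,1)
ρ-cycle length = 2 (tail of 0 descent steps not counted)

2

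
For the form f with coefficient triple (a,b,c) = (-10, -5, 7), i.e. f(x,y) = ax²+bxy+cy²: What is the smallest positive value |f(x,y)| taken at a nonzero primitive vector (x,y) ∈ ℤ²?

descent: ρ → (7,5,-10)  [lands on river]
river: ρ → (-10,15,2)
river: ρ → (2,17,-2)
river: ρ → (-2,15,10)
river: ρ → (10,5,-7)
river: ρ → (-7,9,8)
river: ρ → (8,7,-8)
river: ρ → (-8,9,7)
closes: descent 1, river 8
min |a| on river = 2

2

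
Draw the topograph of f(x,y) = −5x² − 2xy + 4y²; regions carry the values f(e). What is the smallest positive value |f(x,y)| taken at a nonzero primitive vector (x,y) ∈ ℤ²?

descent: ρ → (4,2,-5)  [lands on river]
river: ρ → (-5,8,1)
river: ρ → (1,8,-5)
river: ρ → (-5,2,4)
river: ρ → (4,6,-3)
river: ρ → (-3,6,4)
closes: descent 1, river 6
min |a| on river = 1

1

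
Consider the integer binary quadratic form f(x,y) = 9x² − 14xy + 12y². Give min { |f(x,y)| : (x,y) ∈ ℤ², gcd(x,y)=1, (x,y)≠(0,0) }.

translate: b→4 (≡-14 mod 18), so (9,-14,12)→(9,4,7)
flip: (9,4,7)→(7,-4,9)
reduced (well bottom): (7,-4,9) with a≤c, −a<b≤a
well minimum = a = 7

7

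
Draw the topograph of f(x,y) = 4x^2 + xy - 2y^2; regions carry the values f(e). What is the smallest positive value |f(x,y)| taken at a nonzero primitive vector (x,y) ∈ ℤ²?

descent: ρ → (-2,3,3)  [lands on river]
river: ρ → (3,3,-2)
river: ρ → (-2,5,1)
river: ρ → (1,5,-2)
closes: descent 1, river 4
min |a| on river = 1

1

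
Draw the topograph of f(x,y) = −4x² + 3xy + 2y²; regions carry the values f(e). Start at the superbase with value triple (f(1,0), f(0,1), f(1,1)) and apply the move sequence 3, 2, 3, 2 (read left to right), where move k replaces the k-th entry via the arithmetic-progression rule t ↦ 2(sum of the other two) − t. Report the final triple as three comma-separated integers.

start (-4,2,1) = (f(1,0),f(0,1),f(1,1))
replace slot 3: 2·((-4)+2) − 1 = -5 → (-4,2,-5)
replace slot 2: 2·((-4)+(-5)) − 2 = -20 → (-4,-20,-5)
replace slot 3: 2·((-4)+(-20)) − (-5) = -43 → (-4,-20,-43)
replace slot 2: 2·((-4)+(-43)) − (-20) = -74 → (-4,-74,-43)

-4,-74,-43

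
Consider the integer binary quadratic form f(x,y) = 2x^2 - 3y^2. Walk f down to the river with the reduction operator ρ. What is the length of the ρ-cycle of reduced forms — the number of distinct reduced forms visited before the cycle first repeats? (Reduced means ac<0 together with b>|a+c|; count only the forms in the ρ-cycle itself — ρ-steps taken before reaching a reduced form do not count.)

D = 24, ⌊√D⌋ = 4
descent: ρ → (-3,0,2)
descent: ρ → (2,4,-1)  [lands on river]
river: ρ → (-1,4,2)
ρ-cycle length = 2 (tail of 2 descent steps not counted)

2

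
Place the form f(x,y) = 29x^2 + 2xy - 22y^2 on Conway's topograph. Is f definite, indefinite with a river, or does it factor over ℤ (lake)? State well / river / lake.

D = b²−4ac = 2² − 4·29·(-22) = 2556
D > 0 non-square ⇒ indefinite ⇒ periodic river

river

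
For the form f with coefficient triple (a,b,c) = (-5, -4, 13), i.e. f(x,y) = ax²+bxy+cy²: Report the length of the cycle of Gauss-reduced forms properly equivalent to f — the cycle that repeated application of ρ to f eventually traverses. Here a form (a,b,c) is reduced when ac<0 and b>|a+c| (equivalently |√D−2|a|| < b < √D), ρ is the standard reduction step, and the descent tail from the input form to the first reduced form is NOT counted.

D = 276, ⌊√D⌋ = 16
descent: ρ → (13,4,-5)
descent: ρ → (-5,16,1)  [lands on river]
river: ρ → (1,16,-5)
river: ρ → (-5,14,4)
river: ρ → (4,10,-11)
river: ρ → (-11,12,3)
river: ρ → (3,12,-11)
river: ρ → (-11,10,4)
river: ρ → (4,14,-5)
ρ-cycle length = 8 (tail of 2 descent steps not counted)

8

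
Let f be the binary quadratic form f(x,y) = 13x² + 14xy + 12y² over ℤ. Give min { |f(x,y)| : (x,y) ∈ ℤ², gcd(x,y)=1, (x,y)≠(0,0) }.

translate: b→-12 (≡14 mod 26), so (13,14,12)→(13,-12,11)
flip: (13,-12,11)→(11,12,13)
translate: b→-10 (≡12 mod 22), so (11,12,13)→(11,-10,12)
reduced (well bottom): (11,-10,12) with a≤c, −a<b≤a
well minimum = a = 11

11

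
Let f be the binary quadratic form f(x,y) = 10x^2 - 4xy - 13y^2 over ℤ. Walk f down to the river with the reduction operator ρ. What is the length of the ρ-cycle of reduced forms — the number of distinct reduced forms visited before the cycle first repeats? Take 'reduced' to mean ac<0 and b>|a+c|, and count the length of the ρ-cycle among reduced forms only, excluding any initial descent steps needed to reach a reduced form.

D = 536, ⌊√D⌋ = 23
descent: ρ → (-13,4,10)  [lands on river]
river: ρ → (10,16,-7)
river: ρ → (-7,12,14)
river: ρ → (14,16,-5)
river: ρ → (-5,14,17)
river: ρ → (17,20,-2)
river: ρ → (-2,20,17)
river: ρ → (17,14,-5)
river: ρ → (-5,16,14)
river: ρ → (14,12,-7)
river: ρ → (-7,16,10)
river: ρ → (10,4,-13)
river: ρ → (-13,22,1)
river: ρ → (1,22,-13)
ρ-cycle length = 14 (tail of 1 descent step not counted)

14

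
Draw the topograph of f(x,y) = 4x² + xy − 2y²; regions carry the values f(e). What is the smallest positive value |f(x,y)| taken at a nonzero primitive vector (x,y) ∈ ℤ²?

descent: ρ → (-2,3,3)  [lands on river]
river: ρ → (3,3,-2)
river: ρ → (-2,5,1)
river: ρ → (1,5,-2)
closes: descent 1, river 4
min |a| on river = 1

1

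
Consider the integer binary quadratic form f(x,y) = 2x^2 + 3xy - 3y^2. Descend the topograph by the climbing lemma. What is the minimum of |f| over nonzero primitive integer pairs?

river: ρ → (-3,3,2)
river: ρ → (2,5,-1)
river: ρ → (-1,5,2)
river: ρ → (2,3,-3)
closes: descent 0, river 4
min |a| on river = 1

1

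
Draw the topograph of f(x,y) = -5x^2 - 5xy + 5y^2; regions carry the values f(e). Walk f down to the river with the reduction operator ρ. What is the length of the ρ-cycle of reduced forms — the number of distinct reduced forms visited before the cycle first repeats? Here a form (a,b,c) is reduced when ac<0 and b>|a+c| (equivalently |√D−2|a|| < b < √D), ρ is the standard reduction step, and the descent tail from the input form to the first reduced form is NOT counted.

D = 125, ⌊√D⌋ = 11
descent: ρ → (5,5,-5)  [lands on river]
river: ρ → (-5,5,5)
ρ-cycle length = 2 (tail of 1 descent step not counted)

2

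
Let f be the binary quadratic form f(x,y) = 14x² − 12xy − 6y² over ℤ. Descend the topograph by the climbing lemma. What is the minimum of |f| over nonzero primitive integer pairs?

descent: ρ → (-6,12,14)  [lands on river]
river: ρ → (14,16,-4)
river: ρ → (-4,16,14)
river: ρ → (14,12,-6)
closes: descent 1, river 4
min |a| on river = 4

4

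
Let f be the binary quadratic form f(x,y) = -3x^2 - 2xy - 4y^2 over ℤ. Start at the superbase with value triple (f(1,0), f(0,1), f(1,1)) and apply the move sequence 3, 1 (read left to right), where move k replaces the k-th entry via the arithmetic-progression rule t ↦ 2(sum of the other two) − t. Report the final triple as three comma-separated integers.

start (-3,-4,-9) = (f(1,0),f(0,1),f(1,1))
replace slot 3: 2·((-3)+(-4)) − (-9) = -5 → (-3,-4,-5)
replace slot 1: 2·((-4)+(-5)) − (-3) = -15 → (-15,-4,-5)

-15,-4,-5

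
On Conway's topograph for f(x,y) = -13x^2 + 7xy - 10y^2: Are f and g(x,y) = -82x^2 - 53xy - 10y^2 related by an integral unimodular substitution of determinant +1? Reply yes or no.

D₁ = -471, D₂ = -471
f is negative-definite; reduce −f:
−f: flip: (13,-7,10)→(10,7,13)
−f: reduced (well bottom): (10,7,13) with a≤c, −a<b≤a
flip sign back: reduced form of f is (-10,-7,-13)
g is negative-definite; reduce −g:
−g: flip: (82,53,10)→(10,-53,82)
−g: translate: b→7 (≡-53 mod 20), so (10,-53,82)→(10,7,13)
−g: reduced (well bottom): (10,7,13) with a≤c, −a<b≤a
flip sign back: reduced form of g is (-10,-7,-13)
reduced forms (-10, -7, -13) vs (-10, -7, -13) ⇒ equivalent

yes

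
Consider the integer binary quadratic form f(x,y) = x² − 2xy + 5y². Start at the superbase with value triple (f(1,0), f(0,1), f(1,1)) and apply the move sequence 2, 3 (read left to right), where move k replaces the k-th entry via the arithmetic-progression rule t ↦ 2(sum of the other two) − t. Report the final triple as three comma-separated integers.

start (1,5,4) = (f(1,0),f(0,1),f(1,1))
replace slot 2: 2·(1+4) − 5 = 5 → (1,5,4)
replace slot 3: 2·(1+5) − 4 = 8 → (1,5,8)

1,5,8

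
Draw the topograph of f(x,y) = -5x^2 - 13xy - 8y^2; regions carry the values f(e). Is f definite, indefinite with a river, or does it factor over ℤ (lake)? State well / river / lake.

D = b²−4ac = (-13)² − 4·(-5)·(-8) = 9
D = 3² is a perfect square ⇒ form factors over ℤ ⇒ lakes

lake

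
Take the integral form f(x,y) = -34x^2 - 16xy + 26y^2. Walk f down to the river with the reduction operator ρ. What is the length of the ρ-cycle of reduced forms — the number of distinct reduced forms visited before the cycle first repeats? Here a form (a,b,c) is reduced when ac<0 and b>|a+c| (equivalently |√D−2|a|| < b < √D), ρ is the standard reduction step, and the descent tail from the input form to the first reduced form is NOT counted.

D = 3792, ⌊√D⌋ = 61
descent: ρ → (26,16,-34)  [lands on river]
river: ρ → (-34,52,8)
river: ρ → (8,60,-6)
river: ρ → (-6,60,8)
river: ρ → (8,52,-34)
river: ρ → (-34,16,26)
river: ρ → (26,36,-24)
river: ρ → (-24,60,2)
river: ρ → (2,60,-24)
river: ρ → (-24,36,26)
ρ-cycle length = 10 (tail of 1 descent step not counted)

10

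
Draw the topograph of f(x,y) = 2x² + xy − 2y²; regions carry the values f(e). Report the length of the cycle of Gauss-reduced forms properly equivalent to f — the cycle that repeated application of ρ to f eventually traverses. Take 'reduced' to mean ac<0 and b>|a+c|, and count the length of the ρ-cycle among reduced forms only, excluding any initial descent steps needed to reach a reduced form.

D = 17, ⌊√D⌋ = 4
river: ρ → (-2,3,1)
river: ρ → (1,3,-2)
river: ρ → (-2,1,2)
river: ρ → (2,3,-1)
river: ρ → (-1,3,2)
river: ρ → (2,1,-2)
ρ-cycle length = 6 (tail of 0 descent steps not counted)

6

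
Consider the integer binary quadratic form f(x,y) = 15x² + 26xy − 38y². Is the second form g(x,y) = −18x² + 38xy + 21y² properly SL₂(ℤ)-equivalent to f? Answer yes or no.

D₁ = 2956, D₂ = 2956
river cycle of f (length 46): (-38, 50, 3), (3, 52, -21), (-21, 32, 23), (23, 14, -30), (-30, 46, 7), (7, 52, -9), (-9, 38, 42), (42, 46, -5), (-5, 54, 2), (2, 54, -5), … (36 more)
river cycle of g (length 46): (21, 46, -10), (-10, 54, 1), (1, 54, -10), (-10, 46, 21), (21, 38, -18), (-18, 34, 25), (25, 16, -27), (-27, 38, 14), (14, 46, -15), (-15, 44, 17), … (36 more)
cycles differ ⇒ inequivalent

no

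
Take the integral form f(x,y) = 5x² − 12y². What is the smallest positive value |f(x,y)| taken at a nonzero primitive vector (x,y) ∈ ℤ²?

descent: ρ → (-12,0,5)
descent: ρ → (5,10,-7)  [lands on river]
river: ρ → (-7,4,8)
river: ρ → (8,12,-3)
river: ρ → (-3,12,8)
river: ρ → (8,4,-7)
river: ρ → (-7,10,5)
closes: descent 2, river 6
min |a| on river = 3

3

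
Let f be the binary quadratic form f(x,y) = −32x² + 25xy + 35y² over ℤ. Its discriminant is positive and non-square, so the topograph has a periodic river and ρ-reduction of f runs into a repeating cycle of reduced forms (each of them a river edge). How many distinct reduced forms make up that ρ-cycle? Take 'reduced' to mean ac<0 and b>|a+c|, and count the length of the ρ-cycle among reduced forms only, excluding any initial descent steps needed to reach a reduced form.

D = 5105, ⌊√D⌋ = 71
river: ρ → (35,45,-22)
river: ρ → (-22,43,37)
river: ρ → (37,31,-28)
river: ρ → (-28,25,40)
river: ρ → (40,55,-13)
river: ρ → (-13,49,52)
river: ρ → (52,55,-10)
river: ρ → (-10,65,22)
river: ρ → (22,67,-7)
river: ρ → (-7,59,58)
river: ρ → (58,57,-8)
river: ρ → (-8,71,2)
river: ρ → (2,69,-43)
river: ρ → (-43,17,28)
river: ρ → (28,39,-32)
river: ρ → (-32,25,35)
ρ-cycle length = 16 (tail of 0 descent steps not counted)

16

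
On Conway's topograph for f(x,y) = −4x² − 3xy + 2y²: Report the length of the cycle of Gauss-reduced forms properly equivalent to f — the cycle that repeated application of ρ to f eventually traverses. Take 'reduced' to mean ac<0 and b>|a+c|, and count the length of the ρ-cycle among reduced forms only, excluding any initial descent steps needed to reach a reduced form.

D = 41, ⌊√D⌋ = 6
descent: ρ → (2,3,-4)  [lands on river]
river: ρ → (-4,5,1)
river: ρ → (1,5,-4)
river: ρ → (-4,3,2)
river: ρ → (2,5,-2)
river: ρ → (-2,3,4)
river: ρ → (4,5,-1)
river: ρ → (-1,5,4)
river: ρ → (4,3,-2)
river: ρ → (-2,5,2)
ρ-cycle length = 10 (tail of 1 descent step not counted)

10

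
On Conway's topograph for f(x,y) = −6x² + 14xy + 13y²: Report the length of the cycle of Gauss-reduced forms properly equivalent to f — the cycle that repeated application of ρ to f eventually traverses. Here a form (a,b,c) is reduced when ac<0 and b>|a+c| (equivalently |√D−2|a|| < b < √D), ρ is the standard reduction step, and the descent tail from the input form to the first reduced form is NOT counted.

D = 508, ⌊√D⌋ = 22
river: ρ → (13,12,-7)
river: ρ → (-7,16,9)
river: ρ → (9,20,-3)
river: ρ → (-3,22,2)
river: ρ → (2,22,-3)
river: ρ → (-3,20,9)
river: ρ → (9,16,-7)
river: ρ → (-7,12,13)
river: ρ → (13,14,-6)
river: ρ → (-6,22,1)
river: ρ → (1,22,-6)
river: ρ → (-6,14,13)
ρ-cycle length = 12 (tail of 0 descent steps not counted)

12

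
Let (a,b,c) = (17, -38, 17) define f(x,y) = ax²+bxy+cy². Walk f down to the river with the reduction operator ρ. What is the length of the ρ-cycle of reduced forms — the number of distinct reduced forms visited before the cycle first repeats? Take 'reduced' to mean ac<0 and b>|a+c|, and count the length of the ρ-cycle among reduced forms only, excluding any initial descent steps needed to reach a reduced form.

D = 288, ⌊√D⌋ = 16
descent: ρ → (17,4,-4)
descent: ρ → (-4,12,9)  [lands on river]
river: ρ → (9,6,-7)
river: ρ → (-7,8,8)
river: ρ → (8,8,-7)
river: ρ → (-7,6,9)
river: ρ → (9,12,-4)
ρ-cycle length = 6 (tail of 2 descent steps not counted)

6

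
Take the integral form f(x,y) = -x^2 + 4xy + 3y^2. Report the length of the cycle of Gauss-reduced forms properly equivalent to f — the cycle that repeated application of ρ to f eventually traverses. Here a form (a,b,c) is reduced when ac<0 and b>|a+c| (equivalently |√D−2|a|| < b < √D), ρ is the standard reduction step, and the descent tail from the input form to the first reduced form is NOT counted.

D = 28, ⌊√D⌋ = 5
river: ρ → (3,2,-2)
river: ρ → (-2,2,3)
river: ρ → (3,4,-1)
river: ρ → (-1,4,3)
ρ-cycle length = 4 (tail of 0 descent steps not counted)

4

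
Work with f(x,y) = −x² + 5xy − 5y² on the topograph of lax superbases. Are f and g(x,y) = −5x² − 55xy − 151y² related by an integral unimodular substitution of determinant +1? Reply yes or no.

D₁ = 5, D₂ = 5
river cycle of f (length 2): (-1, 1, 1), (1, 1, -1)
river cycle of g (length 2): (-1, 1, 1), (1, 1, -1)
cycles coincide ⇒ equivalent

yes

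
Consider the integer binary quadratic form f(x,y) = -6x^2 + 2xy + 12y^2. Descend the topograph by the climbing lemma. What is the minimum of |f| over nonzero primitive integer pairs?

descent: ρ → (12,-2,-6)
descent: ρ → (-6,14,4)  [lands on river]
river: ρ → (4,10,-12)
river: ρ → (-12,14,2)
river: ρ → (2,14,-12)
river: ρ → (-12,10,4)
river: ρ → (4,14,-6)
river: ρ → (-6,10,8)
river: ρ → (8,6,-8)
river: ρ → (-8,10,6)
river: ρ → (6,14,-4)
river: ρ → (-4,10,12)
river: ρ → (12,14,-2)
river: ρ → (-2,14,12)
river: ρ → (12,10,-4)
river: ρ → (-4,14,6)
river: ρ → (6,10,-8)
river: ρ → (-8,6,8)
river: ρ → (8,10,-6)
closes: descent 2, river 18
min |a| on river = 2

2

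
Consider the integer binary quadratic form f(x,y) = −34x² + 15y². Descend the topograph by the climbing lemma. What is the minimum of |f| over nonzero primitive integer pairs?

descent: ρ → (15,30,-19)  [lands on river]
river: ρ → (-19,8,26)
river: ρ → (26,44,-1)
river: ρ → (-1,44,26)
river: ρ → (26,8,-19)
river: ρ → (-19,30,15)
closes: descent 1, river 6
min |a| on river = 1

1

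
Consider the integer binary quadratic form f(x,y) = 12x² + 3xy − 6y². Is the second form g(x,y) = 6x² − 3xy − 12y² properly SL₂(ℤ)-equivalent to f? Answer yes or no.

D₁ = 297, D₂ = 297
river cycle of f (length 4): (-6, 9, 9), (9, 9, -6), (-6, 15, 3), (3, 15, -6)
river cycle of g (length 4): (6, 9, -9), (-9, 9, 6), (6, 15, -3), (-3, 15, 6)
cycles differ ⇒ inequivalent

no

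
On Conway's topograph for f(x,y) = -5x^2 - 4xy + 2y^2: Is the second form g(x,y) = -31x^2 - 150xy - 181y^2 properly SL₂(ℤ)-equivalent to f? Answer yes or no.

D₁ = 56, D₂ = 56
river cycle of f (length 4): (2, 4, -5), (-5, 6, 1), (1, 6, -5), (-5, 4, 2)
river cycle of g (length 4): (-5, 6, 1), (1, 6, -5), (-5, 4, 2), (2, 4, -5)
cycles coincide ⇒ equivalent

yes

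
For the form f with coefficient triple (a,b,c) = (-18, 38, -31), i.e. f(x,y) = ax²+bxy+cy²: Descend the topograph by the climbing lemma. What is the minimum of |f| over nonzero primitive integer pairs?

translate: b→-2 (≡-38 mod 36), so (18,-38,31)→(18,-2,11)
flip: (18,-2,11)→(11,2,18)
reduced (well bottom): (11,2,18) with a≤c, −a<b≤a
well minimum |f| = |-11| = 11 (negative-definite)

11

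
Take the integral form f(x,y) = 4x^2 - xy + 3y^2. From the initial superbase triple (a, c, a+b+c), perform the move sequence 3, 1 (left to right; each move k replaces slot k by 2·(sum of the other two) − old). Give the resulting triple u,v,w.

start (4,3,6) = (f(1,0),f(0,1),f(1,1))
replace slot 3: 2·(4+3) − 6 = 8 → (4,3,8)
replace slot 1: 2·(3+8) − 4 = 18 → (18,3,8)

18,3,8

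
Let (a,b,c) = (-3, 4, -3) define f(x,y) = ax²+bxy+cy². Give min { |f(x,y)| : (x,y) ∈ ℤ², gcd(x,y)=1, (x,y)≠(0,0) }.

translate: b→2 (≡-4 mod 6), so (3,-4,3)→(3,2,2)
flip: (3,2,2)→(2,-2,3)
translate: b→2 (≡-2 mod 4), so (2,-2,3)→(2,2,3)
reduced (well bottom): (2,2,3) with a≤c, −a<b≤a
well minimum |f| = |-2| = 2 (negative-definite)

2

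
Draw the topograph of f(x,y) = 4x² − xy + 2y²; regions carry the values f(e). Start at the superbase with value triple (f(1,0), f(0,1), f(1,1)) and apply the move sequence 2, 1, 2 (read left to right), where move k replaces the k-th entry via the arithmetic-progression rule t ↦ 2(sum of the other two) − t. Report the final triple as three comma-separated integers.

start (4,2,5) = (f(1,0),f(0,1),f(1,1))
replace slot 2: 2·(4+5) − 2 = 16 → (4,16,5)
replace slot 1: 2·(16+5) − 4 = 38 → (38,16,5)
replace slot 2: 2·(38+5) − 16 = 70 → (38,70,5)

38,70,5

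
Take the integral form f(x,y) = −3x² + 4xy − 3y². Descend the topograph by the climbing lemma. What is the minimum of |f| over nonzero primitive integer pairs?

translate: b→2 (≡-4 mod 6), so (3,-4,3)→(3,2,2)
flip: (3,2,2)→(2,-2,3)
translate: b→2 (≡-2 mod 4), so (2,-2,3)→(2,2,3)
reduced (well bottom): (2,2,3) with a≤c, −a<b≤a
well minimum |f| = |-2| = 2 (negative-definite)

2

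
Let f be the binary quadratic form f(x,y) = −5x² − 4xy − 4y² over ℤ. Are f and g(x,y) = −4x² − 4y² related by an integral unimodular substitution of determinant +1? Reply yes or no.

D₁ = -64, D₂ = -64
f is negative-definite; reduce −f:
−f: flip: (5,4,4)→(4,-4,5)
−f: translate: b→4 (≡-4 mod 8), so (4,-4,5)→(4,4,5)
−f: reduced (well bottom): (4,4,5) with a≤c, −a<b≤a
flip sign back: reduced form of f is (-4,-4,-5)
g is negative-definite; reduce −g:
−g: reduced (well bottom): (4,0,4) with a≤c, −a<b≤a
flip sign back: reduced form of g is (-4,0,-4)
reduced forms (-4, -4, -5) vs (-4, 0, -4) ⇒ inequivalent

no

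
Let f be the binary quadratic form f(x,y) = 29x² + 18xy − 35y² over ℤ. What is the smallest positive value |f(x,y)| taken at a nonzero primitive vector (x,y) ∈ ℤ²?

river: ρ → (-35,52,12)
river: ρ → (12,44,-51)
river: ρ → (-51,58,5)
river: ρ → (5,62,-27)
river: ρ → (-27,46,21)
river: ρ → (21,38,-35)
river: ρ → (-35,32,24)
river: ρ → (24,64,-3)
river: ρ → (-3,62,45)
river: ρ → (45,28,-20)
river: ρ → (-20,52,21)
river: ρ → (21,32,-40)
river: ρ → (-40,48,13)
river: ρ → (13,56,-24)
river: ρ → (-24,40,29)
river: ρ → (29,18,-35)
closes: descent 0, river 16
min |a| on river = 3

3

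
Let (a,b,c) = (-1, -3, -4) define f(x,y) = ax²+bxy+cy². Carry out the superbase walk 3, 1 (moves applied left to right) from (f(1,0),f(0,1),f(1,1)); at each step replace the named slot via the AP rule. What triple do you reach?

start (-1,-4,-8) = (f(1,0),f(0,1),f(1,1))
replace slot 3: 2·((-1)+(-4)) − (-8) = -2 → (-1,-4,-2)
replace slot 1: 2·((-4)+(-2)) − (-1) = -11 → (-11,-4,-2)

-11,-4,-2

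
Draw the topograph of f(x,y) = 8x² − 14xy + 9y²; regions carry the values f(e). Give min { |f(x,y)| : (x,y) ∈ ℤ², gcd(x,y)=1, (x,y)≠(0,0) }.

translate: b→2 (≡-14 mod 16), so (8,-14,9)→(8,2,3)
flip: (8,2,3)→(3,-2,8)
reduced (well bottom): (3,-2,8) with a≤c, −a<b≤a
well minimum = a = 3

3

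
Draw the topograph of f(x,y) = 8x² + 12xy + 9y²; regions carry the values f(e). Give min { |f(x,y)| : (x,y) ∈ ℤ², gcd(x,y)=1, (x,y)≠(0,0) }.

translate: b→-4 (≡12 mod 16), so (8,12,9)→(8,-4,5)
flip: (8,-4,5)→(5,4,8)
reduced (well bottom): (5,4,8) with a≤c, −a<b≤a
well minimum = a = 5

5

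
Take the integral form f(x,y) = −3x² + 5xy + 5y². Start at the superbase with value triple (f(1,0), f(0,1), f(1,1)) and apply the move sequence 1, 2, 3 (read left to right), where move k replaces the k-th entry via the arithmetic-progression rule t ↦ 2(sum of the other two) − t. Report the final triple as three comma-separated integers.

start (-3,5,7) = (f(1,0),f(0,1),f(1,1))
replace slot 1: 2·(5+7) − (-3) = 27 → (27,5,7)
replace slot 2: 2·(27+7) − 5 = 63 → (27,63,7)
replace slot 3: 2·(27+63) − 7 = 173 → (27,63,173)

27,63,173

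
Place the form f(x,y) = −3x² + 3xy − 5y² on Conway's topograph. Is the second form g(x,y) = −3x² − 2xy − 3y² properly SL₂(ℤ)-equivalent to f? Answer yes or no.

D₁ = -51, D₂ = -32
discriminants differ ⇒ not SL₂(ℤ)-equivalent

no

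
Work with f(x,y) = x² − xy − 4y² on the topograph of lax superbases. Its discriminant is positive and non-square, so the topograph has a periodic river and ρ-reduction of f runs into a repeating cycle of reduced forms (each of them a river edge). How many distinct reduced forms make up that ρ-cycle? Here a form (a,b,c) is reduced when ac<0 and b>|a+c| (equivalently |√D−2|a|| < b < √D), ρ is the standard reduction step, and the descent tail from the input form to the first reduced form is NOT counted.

D = 17, ⌊√D⌋ = 4
descent: ρ → (-4,1,1)
descent: ρ → (1,3,-2)  [lands on river]
river: ρ → (-2,1,2)
river: ρ → (2,3,-1)
river: ρ → (-1,3,2)
river: ρ → (2,1,-2)
river: ρ → (-2,3,1)
ρ-cycle length = 6 (tail of 2 descent steps not counted)

6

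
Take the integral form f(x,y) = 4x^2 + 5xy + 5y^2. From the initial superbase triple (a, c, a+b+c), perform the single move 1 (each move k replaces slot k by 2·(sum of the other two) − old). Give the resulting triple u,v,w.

start (4,5,14) = (f(1,0),f(0,1),f(1,1))
replace slot 1: 2·(5+14) − 4 = 34 → (34,5,14)

34,5,14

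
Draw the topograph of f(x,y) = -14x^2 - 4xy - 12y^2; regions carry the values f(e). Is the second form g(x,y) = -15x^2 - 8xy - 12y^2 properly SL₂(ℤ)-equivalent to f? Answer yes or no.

D₁ = -656, D₂ = -656
f is negative-definite; reduce −f:
−f: flip: (14,4,12)→(12,-4,14)
−f: reduced (well bottom): (12,-4,14) with a≤c, −a<b≤a
flip sign back: reduced form of f is (-12,4,-14)
g is negative-definite; reduce −g:
−g: flip: (15,8,12)→(12,-8,15)
−g: reduced (well bottom): (12,-8,15) with a≤c, −a<b≤a
flip sign back: reduced form of g is (-12,8,-15)
reduced forms (-12, 4, -14) vs (-12, 8, -15) ⇒ inequivalent

no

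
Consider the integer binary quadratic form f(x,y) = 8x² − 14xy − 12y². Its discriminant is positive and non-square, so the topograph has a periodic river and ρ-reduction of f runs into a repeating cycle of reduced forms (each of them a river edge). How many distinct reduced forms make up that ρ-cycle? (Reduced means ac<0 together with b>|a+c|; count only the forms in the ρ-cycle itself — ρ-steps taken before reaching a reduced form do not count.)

D = 580, ⌊√D⌋ = 24
descent: ρ → (-12,14,8)  [lands on river]
river: ρ → (8,18,-8)
river: ρ → (-8,14,12)
river: ρ → (12,10,-10)
river: ρ → (-10,10,12)
river: ρ → (12,14,-8)
river: ρ → (-8,18,8)
river: ρ → (8,14,-12)
river: ρ → (-12,10,10)
river: ρ → (10,10,-12)
ρ-cycle length = 10 (tail of 1 descent step not counted)

10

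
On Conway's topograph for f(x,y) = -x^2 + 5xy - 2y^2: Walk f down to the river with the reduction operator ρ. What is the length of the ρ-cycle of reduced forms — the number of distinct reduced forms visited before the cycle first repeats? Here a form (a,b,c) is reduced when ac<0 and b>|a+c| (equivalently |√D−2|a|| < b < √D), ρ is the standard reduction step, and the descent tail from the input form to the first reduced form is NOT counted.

D = 17, ⌊√D⌋ = 4
descent: ρ → (-2,3,1)  [lands on river]
river: ρ → (1,3,-2)
river: ρ → (-2,1,2)
river: ρ → (2,3,-1)
river: ρ → (-1,3,2)
river: ρ → (2,1,-2)
ρ-cycle length = 6 (tail of 1 descent step not counted)

6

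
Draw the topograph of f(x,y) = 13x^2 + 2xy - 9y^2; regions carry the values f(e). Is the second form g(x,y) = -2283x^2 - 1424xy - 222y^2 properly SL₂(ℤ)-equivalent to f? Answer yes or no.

D₁ = 472, D₂ = 472
river cycle of f (length 10): (-9, 16, 6), (6, 20, -3), (-3, 16, 18), (18, 20, -1), (-1, 20, 18), (18, 16, -3), (-3, 20, 6), (6, 16, -9), (-9, 20, 2), (2, 20, -9)
river cycle of g (length 10): (-9, 16, 6), (6, 20, -3), (-3, 16, 18), (18, 20, -1), (-1, 20, 18), (18, 16, -3), (-3, 20, 6), (6, 16, -9), (-9, 20, 2), (2, 20, -9)
cycles coincide ⇒ equivalent

yes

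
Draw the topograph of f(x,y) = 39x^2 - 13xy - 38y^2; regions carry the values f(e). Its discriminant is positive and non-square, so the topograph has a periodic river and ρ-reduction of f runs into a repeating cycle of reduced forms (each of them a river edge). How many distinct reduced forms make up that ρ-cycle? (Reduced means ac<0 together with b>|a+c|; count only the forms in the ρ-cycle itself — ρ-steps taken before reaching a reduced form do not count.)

D = 6097, ⌊√D⌋ = 78
descent: ρ → (-38,13,39)  [lands on river]
river: ρ → (39,65,-12)
river: ρ → (-12,55,64)
river: ρ → (64,73,-3)
river: ρ → (-3,77,14)
river: ρ → (14,63,-38)
ρ-cycle length = 6 (tail of 1 descent step not counted)

6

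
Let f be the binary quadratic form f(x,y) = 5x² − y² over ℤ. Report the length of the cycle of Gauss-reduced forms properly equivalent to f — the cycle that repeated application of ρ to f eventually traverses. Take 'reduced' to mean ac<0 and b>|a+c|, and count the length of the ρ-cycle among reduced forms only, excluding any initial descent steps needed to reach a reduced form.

D = 20, ⌊√D⌋ = 4
descent: ρ → (-1,4,1)  [lands on river]
river: ρ → (1,4,-1)
ρ-cycle length = 2 (tail of 1 descent step not counted)

2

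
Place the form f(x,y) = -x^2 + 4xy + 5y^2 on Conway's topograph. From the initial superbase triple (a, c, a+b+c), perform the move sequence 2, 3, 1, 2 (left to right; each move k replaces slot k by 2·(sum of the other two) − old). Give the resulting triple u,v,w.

start (-1,5,8) = (f(1,0),f(0,1),f(1,1))
replace slot 2: 2·((-1)+8) − 5 = 9 → (-1,9,8)
replace slot 3: 2·((-1)+9) − 8 = 8 → (-1,9,8)
replace slot 1: 2·(9+8) − (-1) = 35 → (35,9,8)
replace slot 2: 2·(35+8) − 9 = 77 → (35,77,8)

35,77,8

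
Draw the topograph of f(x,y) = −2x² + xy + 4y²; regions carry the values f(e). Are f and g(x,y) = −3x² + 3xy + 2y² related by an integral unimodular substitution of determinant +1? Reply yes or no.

D₁ = 33, D₂ = 33
river cycle of f (length 4): (-2, 5, 1), (1, 5, -2), (-2, 3, 3), (3, 3, -2)
river cycle of g (length 4): (2, 5, -1), (-1, 5, 2), (2, 3, -3), (-3, 3, 2)
cycles differ ⇒ inequivalent

no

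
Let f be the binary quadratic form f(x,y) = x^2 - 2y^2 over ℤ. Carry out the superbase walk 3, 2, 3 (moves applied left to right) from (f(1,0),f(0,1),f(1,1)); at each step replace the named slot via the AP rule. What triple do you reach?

start (1,-2,-1) = (f(1,0),f(0,1),f(1,1))
replace slot 3: 2·(1+(-2)) − (-1) = -1 → (1,-2,-1)
replace slot 2: 2·(1+(-1)) − (-2) = 2 → (1,2,-1)
replace slot 3: 2·(1+2) − (-1) = 7 → (1,2,7)

1,2,7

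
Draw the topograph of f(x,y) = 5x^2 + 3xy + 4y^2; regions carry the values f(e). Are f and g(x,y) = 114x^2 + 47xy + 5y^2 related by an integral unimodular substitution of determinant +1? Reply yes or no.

D₁ = -71, D₂ = -71
f: flip: (5,3,4)→(4,-3,5)
f: reduced (well bottom): (4,-3,5) with a≤c, −a<b≤a
g: flip: (114,47,5)→(5,-47,114)
g: translate: b→3 (≡-47 mod 10), so (5,-47,114)→(5,3,4)
g: flip: (5,3,4)→(4,-3,5)
g: reduced (well bottom): (4,-3,5) with a≤c, −a<b≤a
reduced forms (4, -3, 5) vs (4, -3, 5) ⇒ equivalent

yes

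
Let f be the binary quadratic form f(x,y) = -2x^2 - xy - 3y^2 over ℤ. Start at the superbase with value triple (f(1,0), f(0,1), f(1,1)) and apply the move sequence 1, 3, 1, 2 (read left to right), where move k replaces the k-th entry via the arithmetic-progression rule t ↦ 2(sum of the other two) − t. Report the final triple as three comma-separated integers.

start (-2,-3,-6) = (f(1,0),f(0,1),f(1,1))
replace slot 1: 2·((-3)+(-6)) − (-2) = -16 → (-16,-3,-6)
replace slot 3: 2·((-16)+(-3)) − (-6) = -32 → (-16,-3,-32)
replace slot 1: 2·((-3)+(-32)) − (-16) = -54 → (-54,-3,-32)
replace slot 2: 2·((-54)+(-32)) − (-3) = -169 → (-54,-169,-32)

-54,-169,-32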